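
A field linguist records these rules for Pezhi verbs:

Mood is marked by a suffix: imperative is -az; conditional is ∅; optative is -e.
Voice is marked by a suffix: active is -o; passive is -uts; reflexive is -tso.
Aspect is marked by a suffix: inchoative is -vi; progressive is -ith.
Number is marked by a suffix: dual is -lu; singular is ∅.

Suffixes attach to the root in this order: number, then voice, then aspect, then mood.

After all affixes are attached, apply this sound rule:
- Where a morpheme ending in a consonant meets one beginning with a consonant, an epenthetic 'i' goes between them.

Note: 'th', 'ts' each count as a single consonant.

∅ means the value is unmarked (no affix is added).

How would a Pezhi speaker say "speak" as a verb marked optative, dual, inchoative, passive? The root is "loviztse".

loviztseluutsivie

Attach number dual -lu → loviztselu.
Attach voice passive -uts → loviztseluuts.
Attach aspect inchoative -vi → loviztseluutsvi.
Attach mood optative -e → loviztseluutsvie.
Apply epenthesis: loviztseluutsvie → loviztseluutsivie.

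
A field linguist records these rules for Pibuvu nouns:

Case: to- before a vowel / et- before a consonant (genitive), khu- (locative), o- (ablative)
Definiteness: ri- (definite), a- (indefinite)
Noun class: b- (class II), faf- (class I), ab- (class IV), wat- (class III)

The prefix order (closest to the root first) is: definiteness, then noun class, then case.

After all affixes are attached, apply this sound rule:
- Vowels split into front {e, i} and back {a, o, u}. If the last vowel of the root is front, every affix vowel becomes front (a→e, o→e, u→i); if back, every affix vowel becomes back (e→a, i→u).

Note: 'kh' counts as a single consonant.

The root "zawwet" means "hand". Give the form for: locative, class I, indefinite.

Attach definiteness indefinite a- → azawwet.
Attach noun class class I faf- → fafazawwet.
Attach case locative khu- → khufafazawwet.
Apply vowel harmony: khufafazawwet → khifefezawwet.

khifefezawwet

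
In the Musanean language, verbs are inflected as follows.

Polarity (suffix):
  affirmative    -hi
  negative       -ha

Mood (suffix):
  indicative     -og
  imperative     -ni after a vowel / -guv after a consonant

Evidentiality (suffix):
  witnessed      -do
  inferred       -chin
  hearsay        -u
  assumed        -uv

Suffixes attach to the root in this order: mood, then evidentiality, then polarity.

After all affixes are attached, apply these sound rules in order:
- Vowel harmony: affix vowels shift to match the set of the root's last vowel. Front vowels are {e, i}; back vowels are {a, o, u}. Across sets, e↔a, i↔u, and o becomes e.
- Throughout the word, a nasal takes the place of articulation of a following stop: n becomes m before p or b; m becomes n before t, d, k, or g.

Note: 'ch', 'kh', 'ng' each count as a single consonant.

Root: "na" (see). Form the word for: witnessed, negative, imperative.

Attach mood imperative -ni (after vowel 'a') → nani.
Attach evidentiality witnessed -do → nanido.
Attach polarity negative -ha → nanidoha.
Apply vowel harmony: nanidoha → nanudoha.
Nasal assimilation: no change.

nanudoha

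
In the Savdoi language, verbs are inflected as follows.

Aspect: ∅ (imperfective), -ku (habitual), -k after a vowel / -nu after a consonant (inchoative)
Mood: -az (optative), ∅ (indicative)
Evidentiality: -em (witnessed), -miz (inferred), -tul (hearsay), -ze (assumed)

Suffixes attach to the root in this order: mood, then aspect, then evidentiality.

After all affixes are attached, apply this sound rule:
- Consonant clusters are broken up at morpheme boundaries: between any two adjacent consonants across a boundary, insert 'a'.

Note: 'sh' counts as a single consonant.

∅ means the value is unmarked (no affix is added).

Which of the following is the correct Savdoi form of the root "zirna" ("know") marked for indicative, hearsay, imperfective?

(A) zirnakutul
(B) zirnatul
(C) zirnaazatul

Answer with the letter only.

B

mood = indicative: zero marking, form stays zirna.
aspect = imperfective: zero marking, form stays zirna.
Attach evidentiality hearsay -tul → zirnatul.
Epenthesis: no change.
So the correct form is zirnatul, option (B).
(C) zirnaazatul is wrong: it uses optative instead of indicative for mood.
(A) zirnakutul is wrong: it uses habitual instead of imperfective for aspect.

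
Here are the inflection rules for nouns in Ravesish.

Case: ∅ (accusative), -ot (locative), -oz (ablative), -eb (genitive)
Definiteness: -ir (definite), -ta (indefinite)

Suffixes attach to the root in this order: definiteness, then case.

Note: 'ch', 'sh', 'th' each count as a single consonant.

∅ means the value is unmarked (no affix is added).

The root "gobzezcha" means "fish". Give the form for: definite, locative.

gobzezchairot

Attach definiteness definite -ir → gobzezchair.
Attach case locative -ot → gobzezchairot.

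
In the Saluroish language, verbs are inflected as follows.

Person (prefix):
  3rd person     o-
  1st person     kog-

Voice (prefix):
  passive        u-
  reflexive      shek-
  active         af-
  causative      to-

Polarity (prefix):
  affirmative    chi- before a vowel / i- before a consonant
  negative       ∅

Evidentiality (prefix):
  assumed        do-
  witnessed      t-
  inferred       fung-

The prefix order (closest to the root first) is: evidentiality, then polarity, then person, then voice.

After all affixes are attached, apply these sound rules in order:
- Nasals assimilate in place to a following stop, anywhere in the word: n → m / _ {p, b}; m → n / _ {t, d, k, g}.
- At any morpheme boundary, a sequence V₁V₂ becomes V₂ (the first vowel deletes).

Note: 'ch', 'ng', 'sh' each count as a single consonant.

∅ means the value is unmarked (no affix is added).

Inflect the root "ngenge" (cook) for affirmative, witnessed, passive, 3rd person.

Attach evidentiality witnessed t- → tngenge.
Attach polarity affirmative i- (before consonant 't') → itngenge.
Attach person 3rd person o- → oitngenge.
Attach voice passive u- → uoitngenge.
Nasal assimilation: no change.
Apply vowel deletion: uoitngenge → itngenge.

itngenge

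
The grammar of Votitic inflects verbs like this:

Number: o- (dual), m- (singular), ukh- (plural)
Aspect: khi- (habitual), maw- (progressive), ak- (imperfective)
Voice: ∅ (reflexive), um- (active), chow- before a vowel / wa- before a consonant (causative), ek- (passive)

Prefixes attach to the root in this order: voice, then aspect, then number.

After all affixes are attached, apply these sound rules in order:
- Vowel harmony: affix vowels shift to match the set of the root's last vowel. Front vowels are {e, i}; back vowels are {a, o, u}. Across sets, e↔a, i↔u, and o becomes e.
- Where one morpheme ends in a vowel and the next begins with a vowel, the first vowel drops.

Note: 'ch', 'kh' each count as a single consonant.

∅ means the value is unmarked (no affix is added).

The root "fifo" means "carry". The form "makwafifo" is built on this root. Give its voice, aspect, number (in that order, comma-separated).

causative, imperfective, singular

Segment: m-ak-wa-fifo.
voice: chow/wa- → causative.
aspect: ak- → imperfective.
number: m- → singular.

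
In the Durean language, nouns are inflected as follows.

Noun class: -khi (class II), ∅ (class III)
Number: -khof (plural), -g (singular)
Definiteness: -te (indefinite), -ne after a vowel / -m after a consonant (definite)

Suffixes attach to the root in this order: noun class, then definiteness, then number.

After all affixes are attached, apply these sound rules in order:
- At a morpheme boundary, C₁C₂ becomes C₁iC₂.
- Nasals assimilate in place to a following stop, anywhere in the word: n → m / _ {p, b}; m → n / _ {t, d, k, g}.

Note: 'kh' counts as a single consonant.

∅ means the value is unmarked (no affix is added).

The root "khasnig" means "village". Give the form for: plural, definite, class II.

khasnigikhinekhof

Attach noun class class II -khi → khasnigkhi.
Attach definiteness definite -ne (after vowel 'i') → khasnigkhine.
Attach number plural -khof → khasnigkhinekhof.
Apply epenthesis: khasnigkhinekhof → khasnigikhinekhof.
Nasal assimilation: no change.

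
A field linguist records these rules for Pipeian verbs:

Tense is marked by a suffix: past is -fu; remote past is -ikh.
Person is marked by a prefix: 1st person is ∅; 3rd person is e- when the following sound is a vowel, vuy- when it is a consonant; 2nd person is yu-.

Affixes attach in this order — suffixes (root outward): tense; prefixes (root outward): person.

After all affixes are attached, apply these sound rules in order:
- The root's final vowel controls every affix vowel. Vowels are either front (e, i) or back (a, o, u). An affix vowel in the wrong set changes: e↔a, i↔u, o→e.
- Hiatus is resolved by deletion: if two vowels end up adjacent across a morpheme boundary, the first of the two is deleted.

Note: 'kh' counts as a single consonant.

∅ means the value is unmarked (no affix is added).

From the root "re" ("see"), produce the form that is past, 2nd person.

Attach tense past -fu → refu.
Attach person 2nd person yu- → yurefu.
Apply vowel harmony: yurefu → yirefi.
Vowel deletion: no change.

yirefi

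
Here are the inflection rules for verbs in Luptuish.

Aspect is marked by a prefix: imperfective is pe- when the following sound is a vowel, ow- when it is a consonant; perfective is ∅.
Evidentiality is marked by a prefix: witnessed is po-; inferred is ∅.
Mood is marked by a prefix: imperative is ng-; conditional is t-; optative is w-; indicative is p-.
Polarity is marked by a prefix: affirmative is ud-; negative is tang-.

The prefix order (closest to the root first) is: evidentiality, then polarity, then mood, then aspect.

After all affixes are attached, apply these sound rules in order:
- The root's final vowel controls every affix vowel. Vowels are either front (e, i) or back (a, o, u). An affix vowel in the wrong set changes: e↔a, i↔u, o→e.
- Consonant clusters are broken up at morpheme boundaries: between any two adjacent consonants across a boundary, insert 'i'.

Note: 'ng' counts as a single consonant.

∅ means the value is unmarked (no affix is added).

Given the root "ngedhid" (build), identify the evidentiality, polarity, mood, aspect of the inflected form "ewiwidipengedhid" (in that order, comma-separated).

witnessed, affirmative, optative, imperfective

Segment: ow-w-ud-po-ngedhid.
evidentiality: po- → witnessed.
polarity: ud- → affirmative.
mood: w- → optative.
aspect: pe/ow- → imperfective.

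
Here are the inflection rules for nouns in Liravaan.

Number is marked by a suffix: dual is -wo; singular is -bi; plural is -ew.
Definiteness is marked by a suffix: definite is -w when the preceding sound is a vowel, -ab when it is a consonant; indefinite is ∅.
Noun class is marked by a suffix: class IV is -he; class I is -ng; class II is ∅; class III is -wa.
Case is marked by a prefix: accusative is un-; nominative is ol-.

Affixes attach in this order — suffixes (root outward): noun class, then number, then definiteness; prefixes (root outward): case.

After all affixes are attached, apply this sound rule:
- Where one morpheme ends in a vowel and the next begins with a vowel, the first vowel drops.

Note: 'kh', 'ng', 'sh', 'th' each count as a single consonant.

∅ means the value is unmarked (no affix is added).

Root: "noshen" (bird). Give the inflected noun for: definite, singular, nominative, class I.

Attach case nominative ol- → olnoshen.
Attach noun class class I -ng → olnoshenng.
Attach number singular -bi → olnoshenngbi.
Attach definiteness definite -w (after vowel 'i') → olnoshenngbiw.
Vowel deletion: no change.

olnoshenngbiw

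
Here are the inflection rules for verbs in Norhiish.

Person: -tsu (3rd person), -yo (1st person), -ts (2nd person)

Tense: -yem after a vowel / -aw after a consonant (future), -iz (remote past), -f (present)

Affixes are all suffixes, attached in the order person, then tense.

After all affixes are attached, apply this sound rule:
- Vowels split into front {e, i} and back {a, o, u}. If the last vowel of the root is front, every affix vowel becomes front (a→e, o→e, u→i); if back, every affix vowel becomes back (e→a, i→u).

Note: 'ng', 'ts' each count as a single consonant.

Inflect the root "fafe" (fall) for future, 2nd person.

fafetsew

Attach person 2nd person -ts → fafets.
Attach tense future -aw (after consonant 'ts') → fafetsaw.
Apply vowel harmony: fafetsaw → fafetsew.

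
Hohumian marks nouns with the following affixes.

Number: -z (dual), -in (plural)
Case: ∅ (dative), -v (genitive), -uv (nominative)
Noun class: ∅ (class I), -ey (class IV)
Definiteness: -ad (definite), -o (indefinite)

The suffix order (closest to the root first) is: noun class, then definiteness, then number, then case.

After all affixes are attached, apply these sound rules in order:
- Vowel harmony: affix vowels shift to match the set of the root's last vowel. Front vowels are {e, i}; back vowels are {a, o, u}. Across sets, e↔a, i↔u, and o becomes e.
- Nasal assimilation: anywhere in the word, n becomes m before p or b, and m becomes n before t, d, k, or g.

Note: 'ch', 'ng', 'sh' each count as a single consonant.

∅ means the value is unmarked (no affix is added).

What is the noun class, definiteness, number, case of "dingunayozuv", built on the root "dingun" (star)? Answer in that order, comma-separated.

class IV, indefinite, dual, nominative

Segment: dingun-ey-o-z-uv.
noun class: -ey → class IV.
definiteness: -o → indefinite.
number: -z → dual.
case: -uv → nominative.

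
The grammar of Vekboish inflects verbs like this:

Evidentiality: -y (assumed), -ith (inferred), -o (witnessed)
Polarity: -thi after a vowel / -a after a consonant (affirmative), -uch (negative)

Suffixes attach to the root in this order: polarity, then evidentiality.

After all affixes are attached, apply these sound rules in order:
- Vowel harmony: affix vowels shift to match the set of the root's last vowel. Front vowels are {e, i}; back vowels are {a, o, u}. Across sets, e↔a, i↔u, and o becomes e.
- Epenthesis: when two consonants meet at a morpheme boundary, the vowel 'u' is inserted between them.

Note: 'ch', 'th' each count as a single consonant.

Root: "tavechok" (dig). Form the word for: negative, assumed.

tavechokuchuy

Attach polarity negative -uch → tavechokuch.
Attach evidentiality assumed -y → tavechokuchy.
Vowel harmony: no change.
Apply epenthesis: tavechokuchy → tavechokuchuy.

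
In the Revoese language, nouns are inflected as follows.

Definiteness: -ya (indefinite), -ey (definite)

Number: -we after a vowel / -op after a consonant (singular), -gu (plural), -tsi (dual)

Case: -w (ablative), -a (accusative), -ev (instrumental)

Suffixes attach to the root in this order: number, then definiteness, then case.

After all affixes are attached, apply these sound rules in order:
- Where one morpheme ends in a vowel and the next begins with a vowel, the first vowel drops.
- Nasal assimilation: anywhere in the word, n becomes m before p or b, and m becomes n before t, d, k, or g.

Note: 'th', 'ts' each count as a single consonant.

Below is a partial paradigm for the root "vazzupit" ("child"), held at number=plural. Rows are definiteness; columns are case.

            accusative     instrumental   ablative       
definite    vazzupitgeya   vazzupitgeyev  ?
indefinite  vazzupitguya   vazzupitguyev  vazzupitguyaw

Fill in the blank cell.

Attach number plural -gu → vazzupitgu.
Attach definiteness definite -ey → vazzupitguey.
Attach case ablative -w → vazzupitgueyw.
Apply vowel deletion: vazzupitgueyw → vazzupitgeyw.
Nasal assimilation: no change.

vazzupitgeyw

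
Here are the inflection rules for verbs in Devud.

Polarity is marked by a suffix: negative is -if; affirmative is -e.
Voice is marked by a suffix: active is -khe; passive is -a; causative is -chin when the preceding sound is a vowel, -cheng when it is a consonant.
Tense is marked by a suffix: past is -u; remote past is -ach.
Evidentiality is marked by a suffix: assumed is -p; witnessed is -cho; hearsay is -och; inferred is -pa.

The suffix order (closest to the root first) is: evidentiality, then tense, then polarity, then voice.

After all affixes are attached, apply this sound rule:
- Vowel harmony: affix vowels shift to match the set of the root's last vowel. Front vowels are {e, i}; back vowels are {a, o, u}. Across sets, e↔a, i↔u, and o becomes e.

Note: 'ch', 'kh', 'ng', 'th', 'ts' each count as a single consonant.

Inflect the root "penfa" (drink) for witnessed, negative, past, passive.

penfachouufa

Attach evidentiality witnessed -cho → penfacho.
Attach tense past -u → penfachou.
Attach polarity negative -if → penfachouif.
Attach voice passive -a → penfachouifa.
Apply vowel harmony: penfachouifa → penfachouufa.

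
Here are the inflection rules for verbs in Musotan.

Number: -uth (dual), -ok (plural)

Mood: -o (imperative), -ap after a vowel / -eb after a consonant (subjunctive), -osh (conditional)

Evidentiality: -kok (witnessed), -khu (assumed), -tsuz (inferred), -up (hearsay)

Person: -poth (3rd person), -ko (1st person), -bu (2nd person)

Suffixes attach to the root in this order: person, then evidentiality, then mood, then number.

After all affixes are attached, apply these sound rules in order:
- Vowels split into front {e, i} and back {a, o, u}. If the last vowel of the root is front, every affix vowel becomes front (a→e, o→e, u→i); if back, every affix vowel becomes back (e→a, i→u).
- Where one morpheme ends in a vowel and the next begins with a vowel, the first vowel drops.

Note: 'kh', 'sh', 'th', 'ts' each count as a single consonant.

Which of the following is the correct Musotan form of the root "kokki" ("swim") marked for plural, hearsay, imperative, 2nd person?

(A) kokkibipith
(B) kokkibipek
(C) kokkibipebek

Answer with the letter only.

B

Attach person 2nd person -bu → kokkibu.
Attach evidentiality hearsay -up → kokkibuup.
Attach mood imperative -o → kokkibuupo.
Attach number plural -ok → kokkibuupook.
Apply vowel harmony: kokkibuupook → kokkibiipeek.
Apply vowel deletion: kokkibiipeek → kokkibipek.
So the correct form is kokkibipek, option (B).
(A) kokkibipith is wrong: it uses dual instead of plural for number.
(C) kokkibipebek is wrong: it uses subjunctive instead of imperative for mood.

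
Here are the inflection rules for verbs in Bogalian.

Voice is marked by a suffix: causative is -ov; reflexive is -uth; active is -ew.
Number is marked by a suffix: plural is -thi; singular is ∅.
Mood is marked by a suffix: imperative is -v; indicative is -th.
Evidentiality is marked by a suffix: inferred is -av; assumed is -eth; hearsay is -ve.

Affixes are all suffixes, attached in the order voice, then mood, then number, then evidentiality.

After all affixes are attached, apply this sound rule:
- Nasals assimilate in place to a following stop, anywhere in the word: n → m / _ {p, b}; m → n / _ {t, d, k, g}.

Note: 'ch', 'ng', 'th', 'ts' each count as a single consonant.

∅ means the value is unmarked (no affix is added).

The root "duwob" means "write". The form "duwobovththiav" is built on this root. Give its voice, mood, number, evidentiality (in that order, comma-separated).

causative, indicative, plural, inferred

Segment: duwob-ov-th-thi-av.
voice: -ov → causative.
mood: -th → indicative.
number: -thi → plural.
evidentiality: -av → inferred.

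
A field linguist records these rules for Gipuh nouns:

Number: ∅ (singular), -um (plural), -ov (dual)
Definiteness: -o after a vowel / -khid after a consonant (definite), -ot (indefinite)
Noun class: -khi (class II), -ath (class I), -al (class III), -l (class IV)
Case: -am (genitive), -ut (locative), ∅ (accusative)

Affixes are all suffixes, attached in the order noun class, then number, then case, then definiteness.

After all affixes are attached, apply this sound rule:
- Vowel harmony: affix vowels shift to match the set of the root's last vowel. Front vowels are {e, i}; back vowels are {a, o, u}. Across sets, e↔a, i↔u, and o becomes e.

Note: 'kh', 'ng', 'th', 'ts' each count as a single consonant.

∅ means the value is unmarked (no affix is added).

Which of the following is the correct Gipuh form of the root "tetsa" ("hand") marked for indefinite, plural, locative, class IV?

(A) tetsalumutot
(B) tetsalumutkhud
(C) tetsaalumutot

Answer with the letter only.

Attach noun class class IV -l → tetsal.
Attach number plural -um → tetsalum.
Attach case locative -ut → tetsalumut.
Attach definiteness indefinite -ot → tetsalumutot.
Vowel harmony: no change.
So the correct form is tetsalumutot, option (A).
(C) tetsaalumutot is wrong: it uses class III instead of class IV for noun class.
(B) tetsalumutkhud is wrong: it uses definite instead of indefinite for definiteness.

A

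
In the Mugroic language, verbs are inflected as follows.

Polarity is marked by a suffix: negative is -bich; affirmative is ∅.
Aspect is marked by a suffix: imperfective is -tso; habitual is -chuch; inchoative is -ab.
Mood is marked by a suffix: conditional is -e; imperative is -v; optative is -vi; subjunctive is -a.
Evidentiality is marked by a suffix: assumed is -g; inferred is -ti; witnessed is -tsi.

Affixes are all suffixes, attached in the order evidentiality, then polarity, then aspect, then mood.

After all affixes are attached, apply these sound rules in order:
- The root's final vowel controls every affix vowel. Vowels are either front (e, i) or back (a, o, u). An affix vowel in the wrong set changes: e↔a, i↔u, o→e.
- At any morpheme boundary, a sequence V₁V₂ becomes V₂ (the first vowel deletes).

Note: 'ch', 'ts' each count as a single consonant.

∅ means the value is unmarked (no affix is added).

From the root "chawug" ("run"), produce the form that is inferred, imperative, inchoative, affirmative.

Attach evidentiality inferred -ti → chawugti.
polarity = affirmative: zero marking, form stays chawugti.
Attach aspect inchoative -ab → chawugtiab.
Attach mood imperative -v → chawugtiabv.
Apply vowel harmony: chawugtiabv → chawugtuabv.
Apply vowel deletion: chawugtuabv → chawugtabv.

chawugtabv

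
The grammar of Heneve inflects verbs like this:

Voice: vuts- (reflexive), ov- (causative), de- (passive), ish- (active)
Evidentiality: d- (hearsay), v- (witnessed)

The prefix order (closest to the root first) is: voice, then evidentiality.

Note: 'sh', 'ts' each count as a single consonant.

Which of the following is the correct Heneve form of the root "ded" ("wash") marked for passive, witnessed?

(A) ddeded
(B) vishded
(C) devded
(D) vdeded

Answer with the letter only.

Attach voice passive de- → deded.
Attach evidentiality witnessed v- → vdeded.
So the correct form is vdeded, option (D).
(A) ddeded is wrong: it uses hearsay instead of witnessed for evidentiality.
(C) devded is wrong: it has the affixes in the wrong order.
(B) vishded is wrong: it uses active instead of passive for voice.

D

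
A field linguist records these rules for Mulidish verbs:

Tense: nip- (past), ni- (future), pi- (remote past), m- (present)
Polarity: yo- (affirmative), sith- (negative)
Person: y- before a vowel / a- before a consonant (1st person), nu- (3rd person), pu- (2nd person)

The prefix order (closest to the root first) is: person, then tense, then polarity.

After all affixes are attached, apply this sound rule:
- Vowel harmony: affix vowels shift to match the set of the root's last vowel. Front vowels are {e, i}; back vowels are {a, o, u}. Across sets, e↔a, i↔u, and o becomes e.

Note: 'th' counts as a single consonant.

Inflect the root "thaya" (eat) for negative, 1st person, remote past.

suthpuathaya

Attach person 1st person a- (before consonant 'th') → athaya.
Attach tense remote past pi- → piathaya.
Attach polarity negative sith- → sithpiathaya.
Apply vowel harmony: sithpiathaya → suthpuathaya.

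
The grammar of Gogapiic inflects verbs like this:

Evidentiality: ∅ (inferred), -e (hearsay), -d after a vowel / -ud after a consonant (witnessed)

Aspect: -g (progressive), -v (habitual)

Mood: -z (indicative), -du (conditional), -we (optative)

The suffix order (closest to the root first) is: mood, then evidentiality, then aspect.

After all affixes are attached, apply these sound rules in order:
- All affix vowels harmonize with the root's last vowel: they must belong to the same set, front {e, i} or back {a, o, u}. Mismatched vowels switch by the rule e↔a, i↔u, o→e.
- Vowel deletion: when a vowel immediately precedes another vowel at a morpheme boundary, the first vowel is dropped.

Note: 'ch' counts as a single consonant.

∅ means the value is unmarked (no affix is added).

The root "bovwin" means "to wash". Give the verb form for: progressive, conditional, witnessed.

bovwindidg

Attach mood conditional -du → bovwindu.
Attach evidentiality witnessed -d (after vowel 'u') → bovwindud.
Attach aspect progressive -g → bovwindudg.
Apply vowel harmony: bovwindudg → bovwindidg.
Vowel deletion: no change.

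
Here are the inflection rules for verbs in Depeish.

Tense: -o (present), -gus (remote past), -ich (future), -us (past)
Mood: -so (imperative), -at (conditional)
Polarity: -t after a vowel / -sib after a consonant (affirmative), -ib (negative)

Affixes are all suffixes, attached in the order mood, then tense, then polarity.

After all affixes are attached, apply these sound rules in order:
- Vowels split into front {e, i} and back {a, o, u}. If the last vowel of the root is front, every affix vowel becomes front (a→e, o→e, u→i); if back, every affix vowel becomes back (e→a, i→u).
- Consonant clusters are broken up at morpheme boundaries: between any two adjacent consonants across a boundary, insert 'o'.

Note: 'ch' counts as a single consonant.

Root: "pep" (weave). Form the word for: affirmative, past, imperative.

peposeisosib

Attach mood imperative -so → pepso.
Attach tense past -us → pepsous.
Attach polarity affirmative -sib (after consonant 's') → pepsoussib.
Apply vowel harmony: pepsoussib → pepseissib.
Apply epenthesis: pepseissib → peposeisosib.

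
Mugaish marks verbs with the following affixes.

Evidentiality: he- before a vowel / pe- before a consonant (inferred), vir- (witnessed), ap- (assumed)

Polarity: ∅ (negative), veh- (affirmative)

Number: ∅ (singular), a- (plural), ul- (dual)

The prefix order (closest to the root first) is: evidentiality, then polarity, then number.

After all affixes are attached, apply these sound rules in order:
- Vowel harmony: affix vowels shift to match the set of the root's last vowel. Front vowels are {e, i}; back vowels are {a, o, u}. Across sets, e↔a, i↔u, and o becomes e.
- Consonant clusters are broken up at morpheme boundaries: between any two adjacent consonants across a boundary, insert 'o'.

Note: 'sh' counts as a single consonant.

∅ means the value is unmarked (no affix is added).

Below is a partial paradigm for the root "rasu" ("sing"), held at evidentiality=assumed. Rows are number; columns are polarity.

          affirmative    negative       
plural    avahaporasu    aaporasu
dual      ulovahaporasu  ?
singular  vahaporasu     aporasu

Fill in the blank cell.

Attach evidentiality assumed ap- → aprasu.
polarity = negative: zero marking, form stays aprasu.
Attach number dual ul- → ulaprasu.
Vowel harmony: no change.
Apply epenthesis: ulaprasu → ulaporasu.

ulaporasu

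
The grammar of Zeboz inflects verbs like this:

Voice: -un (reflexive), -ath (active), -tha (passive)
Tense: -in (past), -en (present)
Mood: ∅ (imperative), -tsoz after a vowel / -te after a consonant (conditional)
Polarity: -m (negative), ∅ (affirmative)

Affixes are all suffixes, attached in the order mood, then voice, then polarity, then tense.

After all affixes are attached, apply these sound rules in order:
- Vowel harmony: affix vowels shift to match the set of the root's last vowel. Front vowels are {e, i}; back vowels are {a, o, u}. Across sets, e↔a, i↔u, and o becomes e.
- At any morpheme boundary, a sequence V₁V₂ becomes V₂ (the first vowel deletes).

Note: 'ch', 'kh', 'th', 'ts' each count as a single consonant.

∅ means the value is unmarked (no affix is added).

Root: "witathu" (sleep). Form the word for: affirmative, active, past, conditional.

Attach mood conditional -tsoz (after vowel 'u') → witathutsoz.
Attach voice active -ath → witathutsozath.
polarity = affirmative: zero marking, form stays witathutsozath.
Attach tense past -in → witathutsozathin.
Apply vowel harmony: witathutsozathin → witathutsozathun.
Vowel deletion: no change.

witathutsozathun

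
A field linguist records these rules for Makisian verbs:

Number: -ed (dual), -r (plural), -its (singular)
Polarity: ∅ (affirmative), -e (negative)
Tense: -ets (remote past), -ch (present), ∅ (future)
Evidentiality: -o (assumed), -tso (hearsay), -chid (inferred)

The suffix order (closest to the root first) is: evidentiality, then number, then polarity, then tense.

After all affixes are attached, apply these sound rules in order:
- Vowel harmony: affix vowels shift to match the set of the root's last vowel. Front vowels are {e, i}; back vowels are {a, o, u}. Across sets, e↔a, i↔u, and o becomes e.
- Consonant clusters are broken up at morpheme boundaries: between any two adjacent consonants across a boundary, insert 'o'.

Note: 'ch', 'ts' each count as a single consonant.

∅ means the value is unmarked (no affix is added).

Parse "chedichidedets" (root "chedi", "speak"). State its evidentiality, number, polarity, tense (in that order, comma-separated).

Segment: chedi-chid-ed-ets.
evidentiality: -chid → inferred.
number: -ed → dual.
polarity: ∅ → affirmative.
tense: -ets → remote past.

inferred, dual, affirmative, remote past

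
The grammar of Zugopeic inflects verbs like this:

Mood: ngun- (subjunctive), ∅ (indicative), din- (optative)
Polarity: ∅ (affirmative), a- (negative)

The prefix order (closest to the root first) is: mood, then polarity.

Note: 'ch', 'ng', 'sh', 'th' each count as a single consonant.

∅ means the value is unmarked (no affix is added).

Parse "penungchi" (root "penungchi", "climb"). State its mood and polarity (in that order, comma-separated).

Segment: penungchi.
mood: ∅ → indicative.
polarity: ∅ → affirmative.

indicative, affirmative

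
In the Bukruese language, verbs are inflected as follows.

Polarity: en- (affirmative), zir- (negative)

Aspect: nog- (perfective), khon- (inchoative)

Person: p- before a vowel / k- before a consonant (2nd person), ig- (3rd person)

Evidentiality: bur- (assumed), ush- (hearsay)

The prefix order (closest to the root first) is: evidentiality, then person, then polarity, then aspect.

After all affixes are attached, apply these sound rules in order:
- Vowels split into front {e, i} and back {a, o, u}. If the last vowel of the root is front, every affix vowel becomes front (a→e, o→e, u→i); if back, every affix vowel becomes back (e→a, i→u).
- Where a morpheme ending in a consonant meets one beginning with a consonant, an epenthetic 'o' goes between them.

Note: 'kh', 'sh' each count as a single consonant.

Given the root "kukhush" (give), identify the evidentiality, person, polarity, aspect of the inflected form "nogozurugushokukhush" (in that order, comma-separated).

Segment: nog-zir-ig-ush-kukhush.
evidentiality: ush- → hearsay.
person: ig- → 3rd person.
polarity: zir- → negative.
aspect: nog- → perfective.

hearsay, 3rd person, negative, perfective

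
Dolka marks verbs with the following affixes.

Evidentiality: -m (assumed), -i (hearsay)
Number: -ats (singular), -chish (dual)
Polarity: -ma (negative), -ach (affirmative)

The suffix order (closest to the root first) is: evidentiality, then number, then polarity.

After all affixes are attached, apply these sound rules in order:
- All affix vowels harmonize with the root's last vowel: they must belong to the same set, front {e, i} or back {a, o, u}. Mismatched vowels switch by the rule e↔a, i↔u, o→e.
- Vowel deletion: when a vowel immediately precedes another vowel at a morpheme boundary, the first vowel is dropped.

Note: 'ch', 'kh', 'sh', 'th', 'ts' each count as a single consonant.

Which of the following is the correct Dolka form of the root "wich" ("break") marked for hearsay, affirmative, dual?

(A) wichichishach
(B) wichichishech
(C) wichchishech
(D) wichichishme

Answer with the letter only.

Attach evidentiality hearsay -i → wichi.
Attach number dual -chish → wichichish.
Attach polarity affirmative -ach → wichichishach.
Apply vowel harmony: wichichishach → wichichishech.
Vowel deletion: no change.
So the correct form is wichichishech, option (B).
(D) wichichishme is wrong: it uses negative instead of affirmative for polarity.
(C) wichchishech is wrong: it has the affixes in the wrong order.
(A) wichichishach is wrong: it fails to apply the sound rule(s).

B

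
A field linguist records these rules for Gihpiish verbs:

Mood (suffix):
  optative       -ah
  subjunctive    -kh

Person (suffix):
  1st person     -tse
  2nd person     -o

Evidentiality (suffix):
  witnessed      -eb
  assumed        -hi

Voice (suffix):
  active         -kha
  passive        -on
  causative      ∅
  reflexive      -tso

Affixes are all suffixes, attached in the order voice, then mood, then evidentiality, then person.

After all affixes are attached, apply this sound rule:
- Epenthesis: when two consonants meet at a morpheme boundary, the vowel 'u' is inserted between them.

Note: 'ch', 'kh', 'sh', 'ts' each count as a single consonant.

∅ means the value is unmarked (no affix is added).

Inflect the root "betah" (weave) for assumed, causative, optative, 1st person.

voice = causative: zero marking, form stays betah.
Attach mood optative -ah → betahah.
Attach evidentiality assumed -hi → betahahhi.
Attach person 1st person -tse → betahahhitse.
Apply epenthesis: betahahhitse → betahahuhitse.

betahahuhitse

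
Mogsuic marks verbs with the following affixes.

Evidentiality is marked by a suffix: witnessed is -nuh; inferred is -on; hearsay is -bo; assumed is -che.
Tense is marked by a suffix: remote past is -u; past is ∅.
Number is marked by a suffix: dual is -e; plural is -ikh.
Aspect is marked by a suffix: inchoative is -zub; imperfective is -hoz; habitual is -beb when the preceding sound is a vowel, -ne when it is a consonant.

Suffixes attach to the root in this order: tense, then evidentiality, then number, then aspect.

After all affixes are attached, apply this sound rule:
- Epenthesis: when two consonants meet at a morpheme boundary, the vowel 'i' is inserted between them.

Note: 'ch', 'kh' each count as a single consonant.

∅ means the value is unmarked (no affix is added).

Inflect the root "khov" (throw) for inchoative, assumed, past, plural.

tense = past: zero marking, form stays khov.
Attach evidentiality assumed -che → khovche.
Attach number plural -ikh → khovcheikh.
Attach aspect inchoative -zub → khovcheikhzub.
Apply epenthesis: khovcheikhzub → khovicheikhizub.

khovicheikhizub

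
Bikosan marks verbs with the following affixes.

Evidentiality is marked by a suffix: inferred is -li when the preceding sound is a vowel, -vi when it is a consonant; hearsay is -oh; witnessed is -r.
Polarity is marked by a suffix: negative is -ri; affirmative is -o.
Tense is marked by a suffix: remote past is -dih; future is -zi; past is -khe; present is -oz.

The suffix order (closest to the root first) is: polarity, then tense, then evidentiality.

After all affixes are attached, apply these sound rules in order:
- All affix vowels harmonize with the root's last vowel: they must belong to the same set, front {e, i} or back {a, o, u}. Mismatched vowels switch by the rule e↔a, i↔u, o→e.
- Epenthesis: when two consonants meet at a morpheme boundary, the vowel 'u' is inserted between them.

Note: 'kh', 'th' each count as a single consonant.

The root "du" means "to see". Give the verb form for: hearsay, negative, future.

Attach polarity negative -ri → duri.
Attach tense future -zi → durizi.
Attach evidentiality hearsay -oh → durizioh.
Apply vowel harmony: durizioh → duruzuoh.
Epenthesis: no change.

duruzuoh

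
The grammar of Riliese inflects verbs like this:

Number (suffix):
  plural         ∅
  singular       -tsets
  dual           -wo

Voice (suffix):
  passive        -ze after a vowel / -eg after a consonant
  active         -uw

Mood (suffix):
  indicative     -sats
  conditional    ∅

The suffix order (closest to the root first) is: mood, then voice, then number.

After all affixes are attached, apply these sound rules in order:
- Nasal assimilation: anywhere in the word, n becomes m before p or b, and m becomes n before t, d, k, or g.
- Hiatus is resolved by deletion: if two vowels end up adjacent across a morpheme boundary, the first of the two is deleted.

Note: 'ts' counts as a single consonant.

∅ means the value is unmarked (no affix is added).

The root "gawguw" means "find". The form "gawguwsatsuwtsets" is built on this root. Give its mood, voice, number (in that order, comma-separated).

Segment: gawguw-sats-uw-tsets.
mood: -sats → indicative.
voice: -uw → active.
number: -tsets → singular.

indicative, active, singular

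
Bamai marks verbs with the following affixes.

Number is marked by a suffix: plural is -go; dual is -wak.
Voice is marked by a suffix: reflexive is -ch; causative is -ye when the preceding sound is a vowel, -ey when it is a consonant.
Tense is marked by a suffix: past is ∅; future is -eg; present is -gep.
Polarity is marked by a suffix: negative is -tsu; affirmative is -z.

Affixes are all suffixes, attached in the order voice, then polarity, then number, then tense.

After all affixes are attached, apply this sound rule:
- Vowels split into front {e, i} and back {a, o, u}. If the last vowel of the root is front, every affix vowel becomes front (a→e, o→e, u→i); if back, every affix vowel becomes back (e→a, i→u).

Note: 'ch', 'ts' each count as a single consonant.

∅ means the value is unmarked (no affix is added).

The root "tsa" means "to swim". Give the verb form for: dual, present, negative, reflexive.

Attach voice reflexive -ch → tsach.
Attach polarity negative -tsu → tsachtsu.
Attach number dual -wak → tsachtsuwak.
Attach tense present -gep → tsachtsuwakgep.
Apply vowel harmony: tsachtsuwakgep → tsachtsuwakgap.

tsachtsuwakgap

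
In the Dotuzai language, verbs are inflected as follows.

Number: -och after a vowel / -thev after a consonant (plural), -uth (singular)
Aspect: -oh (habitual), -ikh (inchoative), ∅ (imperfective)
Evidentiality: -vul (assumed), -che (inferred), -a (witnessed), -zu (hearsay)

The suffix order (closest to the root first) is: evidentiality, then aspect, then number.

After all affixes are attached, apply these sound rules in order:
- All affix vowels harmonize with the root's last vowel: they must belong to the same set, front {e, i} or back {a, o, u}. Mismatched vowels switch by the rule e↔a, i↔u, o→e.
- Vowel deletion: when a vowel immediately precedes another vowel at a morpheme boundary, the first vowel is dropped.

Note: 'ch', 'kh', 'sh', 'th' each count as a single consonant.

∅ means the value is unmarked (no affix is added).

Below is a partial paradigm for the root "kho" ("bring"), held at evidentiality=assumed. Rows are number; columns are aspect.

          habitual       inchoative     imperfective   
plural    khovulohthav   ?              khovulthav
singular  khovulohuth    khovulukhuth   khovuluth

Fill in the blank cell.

Attach evidentiality assumed -vul → khovul.
Attach aspect inchoative -ikh → khovulikh.
Attach number plural -thev (after consonant 'kh') → khovulikhthev.
Apply vowel harmony: khovulikhthev → khovulukhthav.
Vowel deletion: no change.

khovulukhthav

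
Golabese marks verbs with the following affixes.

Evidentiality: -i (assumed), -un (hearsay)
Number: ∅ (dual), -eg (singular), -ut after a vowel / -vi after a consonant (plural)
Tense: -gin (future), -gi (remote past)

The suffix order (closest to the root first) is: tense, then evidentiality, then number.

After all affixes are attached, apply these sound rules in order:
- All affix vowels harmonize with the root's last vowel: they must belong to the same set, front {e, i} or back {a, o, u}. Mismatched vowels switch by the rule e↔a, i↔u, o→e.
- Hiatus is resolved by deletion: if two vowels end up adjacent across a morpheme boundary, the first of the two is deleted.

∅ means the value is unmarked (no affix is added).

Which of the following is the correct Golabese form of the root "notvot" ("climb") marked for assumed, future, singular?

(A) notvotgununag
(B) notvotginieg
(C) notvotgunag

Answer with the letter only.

C

Attach tense future -gin → notvotgin.
Attach evidentiality assumed -i → notvotgini.
Attach number singular -eg → notvotginieg.
Apply vowel harmony: notvotginieg → notvotgunuag.
Apply vowel deletion: notvotgunuag → notvotgunag.
So the correct form is notvotgunag, option (C).
(B) notvotginieg is wrong: it fails to apply the sound rule(s).
(A) notvotgununag is wrong: it uses hearsay instead of assumed for evidentiality.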